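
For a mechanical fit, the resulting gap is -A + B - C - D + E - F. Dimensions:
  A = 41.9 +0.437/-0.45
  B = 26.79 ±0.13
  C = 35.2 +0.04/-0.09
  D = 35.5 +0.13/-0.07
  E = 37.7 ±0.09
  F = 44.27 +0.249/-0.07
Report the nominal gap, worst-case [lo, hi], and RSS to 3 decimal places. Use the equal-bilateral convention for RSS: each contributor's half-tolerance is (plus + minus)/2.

nominal=-92.380 wc=[-93.456,-91.480] rss=0.511

Stack each dimension's contribution:
  -A: nom -41.900 → Σnom=-41.900; wc +0.450/-0.437 → slack +0.450/-0.437; half-tol=0.444, Σhalf²=0.196692
  +B: nom +26.790 → Σnom=-15.110; wc +0.130/-0.130 → slack +0.580/-0.567; half-tol=0.130, Σhalf²=0.213592
  -C: nom -35.200 → Σnom=-50.310; wc +0.090/-0.040 → slack +0.670/-0.607; half-tol=0.065, Σhalf²=0.217817
  -D: nom -35.500 → Σnom=-85.810; wc +0.070/-0.130 → slack +0.740/-0.737; half-tol=0.100, Σhalf²=0.227817
  +E: nom +37.700 → Σnom=-48.110; wc +0.090/-0.090 → slack +0.830/-0.827; half-tol=0.090, Σhalf²=0.235917
  -F: nom -44.270 → Σnom=-92.380; wc +0.070/-0.249 → slack +0.900/-1.076; half-tol=0.160, Σhalf²=0.261358
Nominal = -92.380. Worst-case = [-92.380 - 1.076, -92.380 + 0.900] = [-93.456, -91.480]. RSS = √0.261358 = 0.511.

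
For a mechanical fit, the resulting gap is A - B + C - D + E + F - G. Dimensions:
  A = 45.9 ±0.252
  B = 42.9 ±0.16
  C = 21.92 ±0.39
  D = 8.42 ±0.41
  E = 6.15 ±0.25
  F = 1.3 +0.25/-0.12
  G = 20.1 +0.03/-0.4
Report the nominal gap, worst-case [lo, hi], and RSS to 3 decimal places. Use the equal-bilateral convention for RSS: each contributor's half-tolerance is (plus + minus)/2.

Stack each dimension's contribution:
  +A: nom +45.900 → Σnom=45.900; wc +0.252/-0.252 → slack +0.252/-0.252; half-tol=0.252, Σhalf²=0.063504
  -B: nom -42.900 → Σnom=3.000; wc +0.160/-0.160 → slack +0.412/-0.412; half-tol=0.160, Σhalf²=0.089104
  +C: nom +21.920 → Σnom=24.920; wc +0.390/-0.390 → slack +0.802/-0.802; half-tol=0.390, Σhalf²=0.241204
  -D: nom -8.420 → Σnom=16.500; wc +0.410/-0.410 → slack +1.212/-1.212; half-tol=0.410, Σhalf²=0.409304
  +E: nom +6.150 → Σnom=22.650; wc +0.250/-0.250 → slack +1.462/-1.462; half-tol=0.250, Σhalf²=0.471804
  +F: nom +1.300 → Σnom=23.950; wc +0.250/-0.120 → slack +1.712/-1.582; half-tol=0.185, Σhalf²=0.506029
  -G: nom -20.100 → Σnom=3.850; wc +0.400/-0.030 → slack +2.112/-1.612; half-tol=0.215, Σhalf²=0.552254
Nominal = 3.850. Worst-case = [3.850 - 1.612, 3.850 + 2.112] = [2.238, 5.962]. RSS = √0.552254 = 0.743.

nominal=3.850 wc=[2.238,5.962] rss=0.743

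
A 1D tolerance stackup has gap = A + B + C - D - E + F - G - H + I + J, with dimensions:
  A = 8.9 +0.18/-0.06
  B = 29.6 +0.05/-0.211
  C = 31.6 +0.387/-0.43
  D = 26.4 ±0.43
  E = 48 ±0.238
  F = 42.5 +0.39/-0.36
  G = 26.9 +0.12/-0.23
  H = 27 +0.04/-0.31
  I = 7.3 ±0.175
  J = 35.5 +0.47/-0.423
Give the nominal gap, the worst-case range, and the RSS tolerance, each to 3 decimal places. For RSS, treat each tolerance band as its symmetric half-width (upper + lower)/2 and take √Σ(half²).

nominal=27.100 wc=[24.613,29.960] rss=0.934

Stack each dimension's contribution:
  +A: nom +8.900 → Σnom=8.900; wc +0.180/-0.060 → slack +0.180/-0.060; half-tol=0.120, Σhalf²=0.014400
  +B: nom +29.600 → Σnom=38.500; wc +0.050/-0.211 → slack +0.230/-0.271; half-tol=0.131, Σhalf²=0.031430
  +C: nom +31.600 → Σnom=70.100; wc +0.387/-0.430 → slack +0.617/-0.701; half-tol=0.408, Σhalf²=0.198302
  -D: nom -26.400 → Σnom=43.700; wc +0.430/-0.430 → slack +1.047/-1.131; half-tol=0.430, Σhalf²=0.383202
  -E: nom -48.000 → Σnom=-4.300; wc +0.238/-0.238 → slack +1.285/-1.369; half-tol=0.238, Σhalf²=0.439846
  +F: nom +42.500 → Σnom=38.200; wc +0.390/-0.360 → slack +1.675/-1.729; half-tol=0.375, Σhalf²=0.580471
  -G: nom -26.900 → Σnom=11.300; wc +0.230/-0.120 → slack +1.905/-1.849; half-tol=0.175, Σhalf²=0.611096
  -H: nom -27.000 → Σnom=-15.700; wc +0.310/-0.040 → slack +2.215/-1.889; half-tol=0.175, Σhalf²=0.641721
  +I: nom +7.300 → Σnom=-8.400; wc +0.175/-0.175 → slack +2.390/-2.064; half-tol=0.175, Σhalf²=0.672346
  +J: nom +35.500 → Σnom=27.100; wc +0.470/-0.423 → slack +2.860/-2.487; half-tol=0.447, Σhalf²=0.871709
Nominal = 27.100. Worst-case = [27.100 - 2.487, 27.100 + 2.860] = [24.613, 29.960]. RSS = √0.871709 = 0.934.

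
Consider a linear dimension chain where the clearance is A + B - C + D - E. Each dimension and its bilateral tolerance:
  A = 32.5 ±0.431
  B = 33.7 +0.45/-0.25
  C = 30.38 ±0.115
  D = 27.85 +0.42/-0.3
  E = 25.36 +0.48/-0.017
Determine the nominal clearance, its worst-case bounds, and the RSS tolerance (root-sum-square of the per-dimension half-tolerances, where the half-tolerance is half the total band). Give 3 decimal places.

nominal=38.310 wc=[36.734,39.743] rss=0.716

Stack each dimension's contribution:
  +A: nom +32.500 → Σnom=32.500; wc +0.431/-0.431 → slack +0.431/-0.431; half-tol=0.431, Σhalf²=0.185761
  +B: nom +33.700 → Σnom=66.200; wc +0.450/-0.250 → slack +0.881/-0.681; half-tol=0.350, Σhalf²=0.308261
  -C: nom -30.380 → Σnom=35.820; wc +0.115/-0.115 → slack +0.996/-0.796; half-tol=0.115, Σhalf²=0.321486
  +D: nom +27.850 → Σnom=63.670; wc +0.420/-0.300 → slack +1.416/-1.096; half-tol=0.360, Σhalf²=0.451086
  -E: nom -25.360 → Σnom=38.310; wc +0.017/-0.480 → slack +1.433/-1.576; half-tol=0.248, Σhalf²=0.512838
Nominal = 38.310. Worst-case = [38.310 - 1.576, 38.310 + 1.433] = [36.734, 39.743]. RSS = √0.512838 = 0.716.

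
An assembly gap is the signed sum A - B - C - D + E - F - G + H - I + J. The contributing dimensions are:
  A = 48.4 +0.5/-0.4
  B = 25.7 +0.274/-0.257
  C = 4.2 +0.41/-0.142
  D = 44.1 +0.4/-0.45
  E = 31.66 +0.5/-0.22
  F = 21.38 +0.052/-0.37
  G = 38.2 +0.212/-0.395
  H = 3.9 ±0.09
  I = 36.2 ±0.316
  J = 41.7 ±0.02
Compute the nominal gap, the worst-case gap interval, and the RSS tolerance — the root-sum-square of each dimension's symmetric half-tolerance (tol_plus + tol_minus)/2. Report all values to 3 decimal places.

Stack each dimension's contribution:
  +A: nom +48.400 → Σnom=48.400; wc +0.500/-0.400 → slack +0.500/-0.400; half-tol=0.450, Σhalf²=0.202500
  -B: nom -25.700 → Σnom=22.700; wc +0.257/-0.274 → slack +0.757/-0.674; half-tol=0.266, Σhalf²=0.272990
  -C: nom -4.200 → Σnom=18.500; wc +0.142/-0.410 → slack +0.899/-1.084; half-tol=0.276, Σhalf²=0.349166
  -D: nom -44.100 → Σnom=-25.600; wc +0.450/-0.400 → slack +1.349/-1.484; half-tol=0.425, Σhalf²=0.529791
  +E: nom +31.660 → Σnom=6.060; wc +0.500/-0.220 → slack +1.849/-1.704; half-tol=0.360, Σhalf²=0.659391
  -F: nom -21.380 → Σnom=-15.320; wc +0.370/-0.052 → slack +2.219/-1.756; half-tol=0.211, Σhalf²=0.703912
  -G: nom -38.200 → Σnom=-53.520; wc +0.395/-0.212 → slack +2.614/-1.968; half-tol=0.303, Σhalf²=0.796024
  +H: nom +3.900 → Σnom=-49.620; wc +0.090/-0.090 → slack +2.704/-2.058; half-tol=0.090, Σhalf²=0.804124
  -I: nom -36.200 → Σnom=-85.820; wc +0.316/-0.316 → slack +3.020/-2.374; half-tol=0.316, Σhalf²=0.903980
  +J: nom +41.700 → Σnom=-44.120; wc +0.020/-0.020 → slack +3.040/-2.394; half-tol=0.020, Σhalf²=0.904380
Nominal = -44.120. Worst-case = [-44.120 - 2.394, -44.120 + 3.040] = [-46.514, -41.080]. RSS = √0.904380 = 0.951.

nominal=-44.120 wc=[-46.514,-41.080] rss=0.951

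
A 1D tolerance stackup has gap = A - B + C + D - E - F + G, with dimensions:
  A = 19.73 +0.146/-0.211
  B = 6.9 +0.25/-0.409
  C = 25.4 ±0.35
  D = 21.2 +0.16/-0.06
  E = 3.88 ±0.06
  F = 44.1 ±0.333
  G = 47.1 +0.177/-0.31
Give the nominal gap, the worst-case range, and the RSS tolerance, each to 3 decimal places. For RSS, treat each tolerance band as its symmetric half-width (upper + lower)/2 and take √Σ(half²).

nominal=58.550 wc=[56.976,60.185] rss=0.670

Stack each dimension's contribution:
  +A: nom +19.730 → Σnom=19.730; wc +0.146/-0.211 → slack +0.146/-0.211; half-tol=0.178, Σhalf²=0.031862
  -B: nom -6.900 → Σnom=12.830; wc +0.409/-0.250 → slack +0.555/-0.461; half-tol=0.330, Σhalf²=0.140433
  +C: nom +25.400 → Σnom=38.230; wc +0.350/-0.350 → slack +0.905/-0.811; half-tol=0.350, Σhalf²=0.262933
  +D: nom +21.200 → Σnom=59.430; wc +0.160/-0.060 → slack +1.065/-0.871; half-tol=0.110, Σhalf²=0.275033
  -E: nom -3.880 → Σnom=55.550; wc +0.060/-0.060 → slack +1.125/-0.931; half-tol=0.060, Σhalf²=0.278633
  -F: nom -44.100 → Σnom=11.450; wc +0.333/-0.333 → slack +1.458/-1.264; half-tol=0.333, Σhalf²=0.389522
  +G: nom +47.100 → Σnom=58.550; wc +0.177/-0.310 → slack +1.635/-1.574; half-tol=0.243, Σhalf²=0.448814
Nominal = 58.550. Worst-case = [58.550 - 1.574, 58.550 + 1.635] = [56.976, 60.185]. RSS = √0.448814 = 0.670.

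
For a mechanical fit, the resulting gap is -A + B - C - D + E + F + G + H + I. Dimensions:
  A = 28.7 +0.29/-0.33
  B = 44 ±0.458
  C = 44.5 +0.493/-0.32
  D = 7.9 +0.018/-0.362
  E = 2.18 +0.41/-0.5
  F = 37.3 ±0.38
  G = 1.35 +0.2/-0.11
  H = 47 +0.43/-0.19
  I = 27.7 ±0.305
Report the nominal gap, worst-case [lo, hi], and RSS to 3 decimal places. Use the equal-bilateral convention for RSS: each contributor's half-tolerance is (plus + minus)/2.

nominal=78.430 wc=[75.686,81.625] rss=1.035

Stack each dimension's contribution:
  -A: nom -28.700 → Σnom=-28.700; wc +0.330/-0.290 → slack +0.330/-0.290; half-tol=0.310, Σhalf²=0.096100
  +B: nom +44.000 → Σnom=15.300; wc +0.458/-0.458 → slack +0.788/-0.748; half-tol=0.458, Σhalf²=0.305864
  -C: nom -44.500 → Σnom=-29.200; wc +0.320/-0.493 → slack +1.108/-1.241; half-tol=0.406, Σhalf²=0.471106
  -D: nom -7.900 → Σnom=-37.100; wc +0.362/-0.018 → slack +1.470/-1.259; half-tol=0.190, Σhalf²=0.507206
  +E: nom +2.180 → Σnom=-34.920; wc +0.410/-0.500 → slack +1.880/-1.759; half-tol=0.455, Σhalf²=0.714231
  +F: nom +37.300 → Σnom=2.380; wc +0.380/-0.380 → slack +2.260/-2.139; half-tol=0.380, Σhalf²=0.858631
  +G: nom +1.350 → Σnom=3.730; wc +0.200/-0.110 → slack +2.460/-2.249; half-tol=0.155, Σhalf²=0.882656
  +H: nom +47.000 → Σnom=50.730; wc +0.430/-0.190 → slack +2.890/-2.439; half-tol=0.310, Σhalf²=0.978756
  +I: nom +27.700 → Σnom=78.430; wc +0.305/-0.305 → slack +3.195/-2.744; half-tol=0.305, Σhalf²=1.071781
Nominal = 78.430. Worst-case = [78.430 - 2.744, 78.430 + 3.195] = [75.686, 81.625]. RSS = √1.071781 = 1.035.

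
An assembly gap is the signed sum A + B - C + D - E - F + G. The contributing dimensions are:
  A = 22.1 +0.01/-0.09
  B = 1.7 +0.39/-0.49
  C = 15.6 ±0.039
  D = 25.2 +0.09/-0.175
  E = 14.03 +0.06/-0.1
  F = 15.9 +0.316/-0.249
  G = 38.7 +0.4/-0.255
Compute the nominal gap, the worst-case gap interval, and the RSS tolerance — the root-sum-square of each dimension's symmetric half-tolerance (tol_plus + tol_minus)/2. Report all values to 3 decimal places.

Stack each dimension's contribution:
  +A: nom +22.100 → Σnom=22.100; wc +0.010/-0.090 → slack +0.010/-0.090; half-tol=0.050, Σhalf²=0.002500
  +B: nom +1.700 → Σnom=23.800; wc +0.390/-0.490 → slack +0.400/-0.580; half-tol=0.440, Σhalf²=0.196100
  -C: nom -15.600 → Σnom=8.200; wc +0.039/-0.039 → slack +0.439/-0.619; half-tol=0.039, Σhalf²=0.197621
  +D: nom +25.200 → Σnom=33.400; wc +0.090/-0.175 → slack +0.529/-0.794; half-tol=0.133, Σhalf²=0.215177
  -E: nom -14.030 → Σnom=19.370; wc +0.100/-0.060 → slack +0.629/-0.854; half-tol=0.080, Σhalf²=0.221577
  -F: nom -15.900 → Σnom=3.470; wc +0.249/-0.316 → slack +0.878/-1.170; half-tol=0.282, Σhalf²=0.301383
  +G: nom +38.700 → Σnom=42.170; wc +0.400/-0.255 → slack +1.278/-1.425; half-tol=0.328, Σhalf²=0.408640
Nominal = 42.170. Worst-case = [42.170 - 1.425, 42.170 + 1.278] = [40.745, 43.448]. RSS = √0.408640 = 0.639.

nominal=42.170 wc=[40.745,43.448] rss=0.639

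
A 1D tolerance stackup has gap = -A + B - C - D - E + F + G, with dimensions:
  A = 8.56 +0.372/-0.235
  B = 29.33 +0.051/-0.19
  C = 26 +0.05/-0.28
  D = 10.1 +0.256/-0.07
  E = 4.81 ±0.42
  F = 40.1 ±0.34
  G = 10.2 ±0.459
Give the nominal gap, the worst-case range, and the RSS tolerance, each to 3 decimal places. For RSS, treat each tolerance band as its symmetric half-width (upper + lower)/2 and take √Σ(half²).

nominal=30.160 wc=[28.073,32.015] rss=0.814

Stack each dimension's contribution:
  -A: nom -8.560 → Σnom=-8.560; wc +0.235/-0.372 → slack +0.235/-0.372; half-tol=0.303, Σhalf²=0.092112
  +B: nom +29.330 → Σnom=20.770; wc +0.051/-0.190 → slack +0.286/-0.562; half-tol=0.120, Σhalf²=0.106632
  -C: nom -26.000 → Σnom=-5.230; wc +0.280/-0.050 → slack +0.566/-0.612; half-tol=0.165, Σhalf²=0.133857
  -D: nom -10.100 → Σnom=-15.330; wc +0.070/-0.256 → slack +0.636/-0.868; half-tol=0.163, Σhalf²=0.160426
  -E: nom -4.810 → Σnom=-20.140; wc +0.420/-0.420 → slack +1.056/-1.288; half-tol=0.420, Σhalf²=0.336826
  +F: nom +40.100 → Σnom=19.960; wc +0.340/-0.340 → slack +1.396/-1.628; half-tol=0.340, Σhalf²=0.452427
  +G: nom +10.200 → Σnom=30.160; wc +0.459/-0.459 → slack +1.855/-2.087; half-tol=0.459, Σhalf²=0.663107
Nominal = 30.160. Worst-case = [30.160 - 2.087, 30.160 + 1.855] = [28.073, 32.015]. RSS = √0.663107 = 0.814.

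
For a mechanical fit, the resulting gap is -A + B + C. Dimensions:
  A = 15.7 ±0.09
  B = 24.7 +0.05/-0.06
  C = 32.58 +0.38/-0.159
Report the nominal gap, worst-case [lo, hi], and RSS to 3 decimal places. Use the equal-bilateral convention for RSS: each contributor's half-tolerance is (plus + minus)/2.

Stack each dimension's contribution:
  -A: nom -15.700 → Σnom=-15.700; wc +0.090/-0.090 → slack +0.090/-0.090; half-tol=0.090, Σhalf²=0.008100
  +B: nom +24.700 → Σnom=9.000; wc +0.050/-0.060 → slack +0.140/-0.150; half-tol=0.055, Σhalf²=0.011125
  +C: nom +32.580 → Σnom=41.580; wc +0.380/-0.159 → slack +0.520/-0.309; half-tol=0.270, Σhalf²=0.083755
Nominal = 41.580. Worst-case = [41.580 - 0.309, 41.580 + 0.520] = [41.271, 42.100]. RSS = √0.083755 = 0.289.

nominal=41.580 wc=[41.271,42.100] rss=0.289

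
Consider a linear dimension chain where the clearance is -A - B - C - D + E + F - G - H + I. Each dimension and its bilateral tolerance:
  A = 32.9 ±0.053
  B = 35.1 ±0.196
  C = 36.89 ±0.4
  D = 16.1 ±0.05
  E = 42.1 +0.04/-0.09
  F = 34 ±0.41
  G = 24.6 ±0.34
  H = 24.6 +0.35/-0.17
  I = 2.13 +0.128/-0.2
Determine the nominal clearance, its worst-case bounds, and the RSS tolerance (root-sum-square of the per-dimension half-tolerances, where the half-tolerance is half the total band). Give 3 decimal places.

Stack each dimension's contribution:
  -A: nom -32.900 → Σnom=-32.900; wc +0.053/-0.053 → slack +0.053/-0.053; half-tol=0.053, Σhalf²=0.002809
  -B: nom -35.100 → Σnom=-68.000; wc +0.196/-0.196 → slack +0.249/-0.249; half-tol=0.196, Σhalf²=0.041225
  -C: nom -36.890 → Σnom=-104.890; wc +0.400/-0.400 → slack +0.649/-0.649; half-tol=0.400, Σhalf²=0.201225
  -D: nom -16.100 → Σnom=-120.990; wc +0.050/-0.050 → slack +0.699/-0.699; half-tol=0.050, Σhalf²=0.203725
  +E: nom +42.100 → Σnom=-78.890; wc +0.040/-0.090 → slack +0.739/-0.789; half-tol=0.065, Σhalf²=0.207950
  +F: nom +34.000 → Σnom=-44.890; wc +0.410/-0.410 → slack +1.149/-1.199; half-tol=0.410, Σhalf²=0.376050
  -G: nom -24.600 → Σnom=-69.490; wc +0.340/-0.340 → slack +1.489/-1.539; half-tol=0.340, Σhalf²=0.491650
  -H: nom -24.600 → Σnom=-94.090; wc +0.170/-0.350 → slack +1.659/-1.889; half-tol=0.260, Σhalf²=0.559250
  +I: nom +2.130 → Σnom=-91.960; wc +0.128/-0.200 → slack +1.787/-2.089; half-tol=0.164, Σhalf²=0.586146
Nominal = -91.960. Worst-case = [-91.960 - 2.089, -91.960 + 1.787] = [-94.049, -90.173]. RSS = √0.586146 = 0.766.

nominal=-91.960 wc=[-94.049,-90.173] rss=0.766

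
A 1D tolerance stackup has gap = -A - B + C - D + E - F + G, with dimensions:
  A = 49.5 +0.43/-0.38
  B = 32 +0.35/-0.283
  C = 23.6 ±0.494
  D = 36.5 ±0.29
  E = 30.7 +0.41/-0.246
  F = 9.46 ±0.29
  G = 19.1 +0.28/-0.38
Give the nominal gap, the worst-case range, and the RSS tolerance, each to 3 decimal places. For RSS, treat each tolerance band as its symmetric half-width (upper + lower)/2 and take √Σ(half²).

Stack each dimension's contribution:
  -A: nom -49.500 → Σnom=-49.500; wc +0.380/-0.430 → slack +0.380/-0.430; half-tol=0.405, Σhalf²=0.164025
  -B: nom -32.000 → Σnom=-81.500; wc +0.283/-0.350 → slack +0.663/-0.780; half-tol=0.317, Σhalf²=0.264197
  +C: nom +23.600 → Σnom=-57.900; wc +0.494/-0.494 → slack +1.157/-1.274; half-tol=0.494, Σhalf²=0.508233
  -D: nom -36.500 → Σnom=-94.400; wc +0.290/-0.290 → slack +1.447/-1.564; half-tol=0.290, Σhalf²=0.592333
  +E: nom +30.700 → Σnom=-63.700; wc +0.410/-0.246 → slack +1.857/-1.810; half-tol=0.328, Σhalf²=0.699917
  -F: nom -9.460 → Σnom=-73.160; wc +0.290/-0.290 → slack +2.147/-2.100; half-tol=0.290, Σhalf²=0.784017
  +G: nom +19.100 → Σnom=-54.060; wc +0.280/-0.380 → slack +2.427/-2.480; half-tol=0.330, Σhalf²=0.892917
Nominal = -54.060. Worst-case = [-54.060 - 2.480, -54.060 + 2.427] = [-56.540, -51.633]. RSS = √0.892917 = 0.945.

nominal=-54.060 wc=[-56.540,-51.633] rss=0.945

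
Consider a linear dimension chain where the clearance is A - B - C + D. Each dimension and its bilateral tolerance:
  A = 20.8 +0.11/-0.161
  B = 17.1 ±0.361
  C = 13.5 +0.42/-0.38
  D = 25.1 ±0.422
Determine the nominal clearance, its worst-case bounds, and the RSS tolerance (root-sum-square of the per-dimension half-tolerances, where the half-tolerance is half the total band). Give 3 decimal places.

Stack each dimension's contribution:
  +A: nom +20.800 → Σnom=20.800; wc +0.110/-0.161 → slack +0.110/-0.161; half-tol=0.136, Σhalf²=0.018360
  -B: nom -17.100 → Σnom=3.700; wc +0.361/-0.361 → slack +0.471/-0.522; half-tol=0.361, Σhalf²=0.148681
  -C: nom -13.500 → Σnom=-9.800; wc +0.380/-0.420 → slack +0.851/-0.942; half-tol=0.400, Σhalf²=0.308681
  +D: nom +25.100 → Σnom=15.300; wc +0.422/-0.422 → slack +1.273/-1.364; half-tol=0.422, Σhalf²=0.486765
Nominal = 15.300. Worst-case = [15.300 - 1.364, 15.300 + 1.273] = [13.936, 16.573]. RSS = √0.486765 = 0.698.

nominal=15.300 wc=[13.936,16.573] rss=0.698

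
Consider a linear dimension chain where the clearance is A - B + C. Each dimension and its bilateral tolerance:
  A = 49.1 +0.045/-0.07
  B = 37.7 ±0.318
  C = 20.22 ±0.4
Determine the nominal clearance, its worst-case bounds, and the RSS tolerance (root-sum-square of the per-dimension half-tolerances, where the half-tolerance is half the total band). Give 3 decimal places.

nominal=31.620 wc=[30.832,32.383] rss=0.514

Stack each dimension's contribution:
  +A: nom +49.100 → Σnom=49.100; wc +0.045/-0.070 → slack +0.045/-0.070; half-tol=0.058, Σhalf²=0.003306
  -B: nom -37.700 → Σnom=11.400; wc +0.318/-0.318 → slack +0.363/-0.388; half-tol=0.318, Σhalf²=0.104430
  +C: nom +20.220 → Σnom=31.620; wc +0.400/-0.400 → slack +0.763/-0.788; half-tol=0.400, Σhalf²=0.264430
Nominal = 31.620. Worst-case = [31.620 - 0.788, 31.620 + 0.763] = [30.832, 32.383]. RSS = √0.264430 = 0.514.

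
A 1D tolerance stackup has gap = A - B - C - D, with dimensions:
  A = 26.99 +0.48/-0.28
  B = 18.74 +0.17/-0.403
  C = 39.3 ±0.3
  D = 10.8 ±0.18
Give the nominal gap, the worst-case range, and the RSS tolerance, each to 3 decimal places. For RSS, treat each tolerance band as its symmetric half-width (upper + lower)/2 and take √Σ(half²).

nominal=-41.850 wc=[-42.780,-40.487] rss=0.591

Stack each dimension's contribution:
  +A: nom +26.990 → Σnom=26.990; wc +0.480/-0.280 → slack +0.480/-0.280; half-tol=0.380, Σhalf²=0.144400
  -B: nom -18.740 → Σnom=8.250; wc +0.403/-0.170 → slack +0.883/-0.450; half-tol=0.287, Σhalf²=0.226482
  -C: nom -39.300 → Σnom=-31.050; wc +0.300/-0.300 → slack +1.183/-0.750; half-tol=0.300, Σhalf²=0.316482
  -D: nom -10.800 → Σnom=-41.850; wc +0.180/-0.180 → slack +1.363/-0.930; half-tol=0.180, Σhalf²=0.348882
Nominal = -41.850. Worst-case = [-41.850 - 0.930, -41.850 + 1.363] = [-42.780, -40.487]. RSS = √0.348882 = 0.591.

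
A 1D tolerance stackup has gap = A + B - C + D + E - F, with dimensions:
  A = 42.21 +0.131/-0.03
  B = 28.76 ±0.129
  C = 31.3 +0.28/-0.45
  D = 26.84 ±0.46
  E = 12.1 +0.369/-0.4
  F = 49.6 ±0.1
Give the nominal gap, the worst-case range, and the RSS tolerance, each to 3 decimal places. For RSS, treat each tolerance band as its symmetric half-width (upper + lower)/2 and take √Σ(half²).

Stack each dimension's contribution:
  +A: nom +42.210 → Σnom=42.210; wc +0.131/-0.030 → slack +0.131/-0.030; half-tol=0.081, Σhalf²=0.006480
  +B: nom +28.760 → Σnom=70.970; wc +0.129/-0.129 → slack +0.260/-0.159; half-tol=0.129, Σhalf²=0.023121
  -C: nom -31.300 → Σnom=39.670; wc +0.450/-0.280 → slack +0.710/-0.439; half-tol=0.365, Σhalf²=0.156346
  +D: nom +26.840 → Σnom=66.510; wc +0.460/-0.460 → slack +1.170/-0.899; half-tol=0.460, Σhalf²=0.367946
  +E: nom +12.100 → Σnom=78.610; wc +0.369/-0.400 → slack +1.539/-1.299; half-tol=0.385, Σhalf²=0.515787
  -F: nom -49.600 → Σnom=29.010; wc +0.100/-0.100 → slack +1.639/-1.399; half-tol=0.100, Σhalf²=0.525787
Nominal = 29.010. Worst-case = [29.010 - 1.399, 29.010 + 1.639] = [27.611, 30.649]. RSS = √0.525787 = 0.725.

nominal=29.010 wc=[27.611,30.649] rss=0.725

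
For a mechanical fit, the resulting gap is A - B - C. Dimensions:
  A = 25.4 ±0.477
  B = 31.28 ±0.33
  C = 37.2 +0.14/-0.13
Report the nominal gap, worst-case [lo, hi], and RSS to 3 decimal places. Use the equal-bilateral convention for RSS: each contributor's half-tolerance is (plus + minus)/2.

nominal=-43.080 wc=[-44.027,-42.143] rss=0.596

Stack each dimension's contribution:
  +A: nom +25.400 → Σnom=25.400; wc +0.477/-0.477 → slack +0.477/-0.477; half-tol=0.477, Σhalf²=0.227529
  -B: nom -31.280 → Σnom=-5.880; wc +0.330/-0.330 → slack +0.807/-0.807; half-tol=0.330, Σhalf²=0.336429
  -C: nom -37.200 → Σnom=-43.080; wc +0.130/-0.140 → slack +0.937/-0.947; half-tol=0.135, Σhalf²=0.354654
Nominal = -43.080. Worst-case = [-43.080 - 0.947, -43.080 + 0.937] = [-44.027, -42.143]. RSS = √0.354654 = 0.596.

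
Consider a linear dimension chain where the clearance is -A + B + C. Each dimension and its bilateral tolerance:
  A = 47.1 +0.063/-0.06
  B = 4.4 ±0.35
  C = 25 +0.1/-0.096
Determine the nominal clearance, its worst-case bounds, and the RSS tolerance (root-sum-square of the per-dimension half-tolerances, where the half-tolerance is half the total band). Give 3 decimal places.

nominal=-17.700 wc=[-18.209,-17.190] rss=0.369

Stack each dimension's contribution:
  -A: nom -47.100 → Σnom=-47.100; wc +0.060/-0.063 → slack +0.060/-0.063; half-tol=0.061, Σhalf²=0.003782
  +B: nom +4.400 → Σnom=-42.700; wc +0.350/-0.350 → slack +0.410/-0.413; half-tol=0.350, Σhalf²=0.126282
  +C: nom +25.000 → Σnom=-17.700; wc +0.100/-0.096 → slack +0.510/-0.509; half-tol=0.098, Σhalf²=0.135886
Nominal = -17.700. Worst-case = [-17.700 - 0.509, -17.700 + 0.510] = [-18.209, -17.190]. RSS = √0.135886 = 0.369.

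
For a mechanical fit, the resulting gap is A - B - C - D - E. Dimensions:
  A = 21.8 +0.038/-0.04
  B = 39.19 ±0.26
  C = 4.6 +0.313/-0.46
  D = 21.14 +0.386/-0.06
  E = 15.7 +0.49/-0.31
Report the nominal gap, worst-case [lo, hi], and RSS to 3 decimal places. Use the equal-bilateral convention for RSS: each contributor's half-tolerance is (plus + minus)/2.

nominal=-58.830 wc=[-60.319,-57.702] rss=0.654

Stack each dimension's contribution:
  +A: nom +21.800 → Σnom=21.800; wc +0.038/-0.040 → slack +0.038/-0.040; half-tol=0.039, Σhalf²=0.001521
  -B: nom -39.190 → Σnom=-17.390; wc +0.260/-0.260 → slack +0.298/-0.300; half-tol=0.260, Σhalf²=0.069121
  -C: nom -4.600 → Σnom=-21.990; wc +0.460/-0.313 → slack +0.758/-0.613; half-tol=0.387, Σhalf²=0.218503
  -D: nom -21.140 → Σnom=-43.130; wc +0.060/-0.386 → slack +0.818/-0.999; half-tol=0.223, Σhalf²=0.268232
  -E: nom -15.700 → Σnom=-58.830; wc +0.310/-0.490 → slack +1.128/-1.489; half-tol=0.400, Σhalf²=0.428232
Nominal = -58.830. Worst-case = [-58.830 - 1.489, -58.830 + 1.128] = [-60.319, -57.702]. RSS = √0.428232 = 0.654.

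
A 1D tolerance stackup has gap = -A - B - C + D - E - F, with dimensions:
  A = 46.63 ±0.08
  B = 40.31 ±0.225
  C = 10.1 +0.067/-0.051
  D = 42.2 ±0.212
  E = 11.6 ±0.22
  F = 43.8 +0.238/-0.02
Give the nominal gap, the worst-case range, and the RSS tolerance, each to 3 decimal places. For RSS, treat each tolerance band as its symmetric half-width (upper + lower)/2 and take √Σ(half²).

nominal=-110.240 wc=[-111.282,-109.432] rss=0.413

Stack each dimension's contribution:
  -A: nom -46.630 → Σnom=-46.630; wc +0.080/-0.080 → slack +0.080/-0.080; half-tol=0.080, Σhalf²=0.006400
  -B: nom -40.310 → Σnom=-86.940; wc +0.225/-0.225 → slack +0.305/-0.305; half-tol=0.225, Σhalf²=0.057025
  -C: nom -10.100 → Σnom=-97.040; wc +0.051/-0.067 → slack +0.356/-0.372; half-tol=0.059, Σhalf²=0.060506
  +D: nom +42.200 → Σnom=-54.840; wc +0.212/-0.212 → slack +0.568/-0.584; half-tol=0.212, Σhalf²=0.105450
  -E: nom -11.600 → Σnom=-66.440; wc +0.220/-0.220 → slack +0.788/-0.804; half-tol=0.220, Σhalf²=0.153850
  -F: nom -43.800 → Σnom=-110.240; wc +0.020/-0.238 → slack +0.808/-1.042; half-tol=0.129, Σhalf²=0.170491
Nominal = -110.240. Worst-case = [-110.240 - 1.042, -110.240 + 0.808] = [-111.282, -109.432]. RSS = √0.170491 = 0.413.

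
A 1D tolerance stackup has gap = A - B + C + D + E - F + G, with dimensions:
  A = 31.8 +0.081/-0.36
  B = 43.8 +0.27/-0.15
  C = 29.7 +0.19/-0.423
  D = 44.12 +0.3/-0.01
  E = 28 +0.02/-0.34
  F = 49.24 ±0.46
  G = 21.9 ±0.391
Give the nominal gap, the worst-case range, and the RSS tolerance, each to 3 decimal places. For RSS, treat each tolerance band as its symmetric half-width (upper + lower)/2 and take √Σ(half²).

Stack each dimension's contribution:
  +A: nom +31.800 → Σnom=31.800; wc +0.081/-0.360 → slack +0.081/-0.360; half-tol=0.221, Σhalf²=0.048620
  -B: nom -43.800 → Σnom=-12.000; wc +0.150/-0.270 → slack +0.231/-0.630; half-tol=0.210, Σhalf²=0.092720
  +C: nom +29.700 → Σnom=17.700; wc +0.190/-0.423 → slack +0.421/-1.053; half-tol=0.306, Σhalf²=0.186663
  +D: nom +44.120 → Σnom=61.820; wc +0.300/-0.010 → slack +0.721/-1.063; half-tol=0.155, Σhalf²=0.210687
  +E: nom +28.000 → Σnom=89.820; wc +0.020/-0.340 → slack +0.741/-1.403; half-tol=0.180, Σhalf²=0.243088
  -F: nom -49.240 → Σnom=40.580; wc +0.460/-0.460 → slack +1.201/-1.863; half-tol=0.460, Σhalf²=0.454688
  +G: nom +21.900 → Σnom=62.480; wc +0.391/-0.391 → slack +1.592/-2.254; half-tol=0.391, Σhalf²=0.607569
Nominal = 62.480. Worst-case = [62.480 - 2.254, 62.480 + 1.592] = [60.226, 64.072]. RSS = √0.607569 = 0.779.

nominal=62.480 wc=[60.226,64.072] rss=0.779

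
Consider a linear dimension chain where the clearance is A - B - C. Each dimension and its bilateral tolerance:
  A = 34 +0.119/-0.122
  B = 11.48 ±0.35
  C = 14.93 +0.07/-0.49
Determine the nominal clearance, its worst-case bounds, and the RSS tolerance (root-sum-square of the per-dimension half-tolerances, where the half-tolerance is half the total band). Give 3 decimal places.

nominal=7.590 wc=[7.048,8.549] rss=0.464

Stack each dimension's contribution:
  +A: nom +34.000 → Σnom=34.000; wc +0.119/-0.122 → slack +0.119/-0.122; half-tol=0.120, Σhalf²=0.014520
  -B: nom -11.480 → Σnom=22.520; wc +0.350/-0.350 → slack +0.469/-0.472; half-tol=0.350, Σhalf²=0.137020
  -C: nom -14.930 → Σnom=7.590; wc +0.490/-0.070 → slack +0.959/-0.542; half-tol=0.280, Σhalf²=0.215420
Nominal = 7.590. Worst-case = [7.590 - 0.542, 7.590 + 0.959] = [7.048, 8.549]. RSS = √0.215420 = 0.464.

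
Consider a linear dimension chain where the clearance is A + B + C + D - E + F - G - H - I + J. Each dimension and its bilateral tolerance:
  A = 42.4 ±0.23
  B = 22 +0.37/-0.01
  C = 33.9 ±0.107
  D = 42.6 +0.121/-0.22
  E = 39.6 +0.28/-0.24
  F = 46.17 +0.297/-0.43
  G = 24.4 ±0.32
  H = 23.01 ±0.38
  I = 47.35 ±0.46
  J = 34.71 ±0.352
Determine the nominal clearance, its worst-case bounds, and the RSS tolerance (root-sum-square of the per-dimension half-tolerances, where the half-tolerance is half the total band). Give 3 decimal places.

nominal=87.420 wc=[84.631,90.297] rss=0.955

Stack each dimension's contribution:
  +A: nom +42.400 → Σnom=42.400; wc +0.230/-0.230 → slack +0.230/-0.230; half-tol=0.230, Σhalf²=0.052900
  +B: nom +22.000 → Σnom=64.400; wc +0.370/-0.010 → slack +0.600/-0.240; half-tol=0.190, Σhalf²=0.089000
  +C: nom +33.900 → Σnom=98.300; wc +0.107/-0.107 → slack +0.707/-0.347; half-tol=0.107, Σhalf²=0.100449
  +D: nom +42.600 → Σnom=140.900; wc +0.121/-0.220 → slack +0.828/-0.567; half-tol=0.170, Σhalf²=0.129519
  -E: nom -39.600 → Σnom=101.300; wc +0.240/-0.280 → slack +1.068/-0.847; half-tol=0.260, Σhalf²=0.197119
  +F: nom +46.170 → Σnom=147.470; wc +0.297/-0.430 → slack +1.365/-1.277; half-tol=0.363, Σhalf²=0.329252
  -G: nom -24.400 → Σnom=123.070; wc +0.320/-0.320 → slack +1.685/-1.597; half-tol=0.320, Σhalf²=0.431652
  -H: nom -23.010 → Σnom=100.060; wc +0.380/-0.380 → slack +2.065/-1.977; half-tol=0.380, Σhalf²=0.576052
  -I: nom -47.350 → Σnom=52.710; wc +0.460/-0.460 → slack +2.525/-2.437; half-tol=0.460, Σhalf²=0.787652
  +J: nom +34.710 → Σnom=87.420; wc +0.352/-0.352 → slack +2.877/-2.789; half-tol=0.352, Σhalf²=0.911556
Nominal = 87.420. Worst-case = [87.420 - 2.789, 87.420 + 2.877] = [84.631, 90.297]. RSS = √0.911556 = 0.955.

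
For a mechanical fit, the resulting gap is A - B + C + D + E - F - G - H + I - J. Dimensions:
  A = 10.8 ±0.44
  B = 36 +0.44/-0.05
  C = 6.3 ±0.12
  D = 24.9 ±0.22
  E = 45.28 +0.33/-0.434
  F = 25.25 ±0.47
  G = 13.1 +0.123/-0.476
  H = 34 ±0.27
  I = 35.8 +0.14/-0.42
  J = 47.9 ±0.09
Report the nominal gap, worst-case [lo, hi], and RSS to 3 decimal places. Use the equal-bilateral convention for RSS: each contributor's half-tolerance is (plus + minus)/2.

Stack each dimension's contribution:
  +A: nom +10.800 → Σnom=10.800; wc +0.440/-0.440 → slack +0.440/-0.440; half-tol=0.440, Σhalf²=0.193600
  -B: nom -36.000 → Σnom=-25.200; wc +0.050/-0.440 → slack +0.490/-0.880; half-tol=0.245, Σhalf²=0.253625
  +C: nom +6.300 → Σnom=-18.900; wc +0.120/-0.120 → slack +0.610/-1.000; half-tol=0.120, Σhalf²=0.268025
  +D: nom +24.900 → Σnom=6.000; wc +0.220/-0.220 → slack +0.830/-1.220; half-tol=0.220, Σhalf²=0.316425
  +E: nom +45.280 → Σnom=51.280; wc +0.330/-0.434 → slack +1.160/-1.654; half-tol=0.382, Σhalf²=0.462349
  -F: nom -25.250 → Σnom=26.030; wc +0.470/-0.470 → slack +1.630/-2.124; half-tol=0.470, Σhalf²=0.683249
  -G: nom -13.100 → Σnom=12.930; wc +0.476/-0.123 → slack +2.106/-2.247; half-tol=0.299, Σhalf²=0.772949
  -H: nom -34.000 → Σnom=-21.070; wc +0.270/-0.270 → slack +2.376/-2.517; half-tol=0.270, Σhalf²=0.845849
  +I: nom +35.800 → Σnom=14.730; wc +0.140/-0.420 → slack +2.516/-2.937; half-tol=0.280, Σhalf²=0.924249
  -J: nom -47.900 → Σnom=-33.170; wc +0.090/-0.090 → slack +2.606/-3.027; half-tol=0.090, Σhalf²=0.932349
Nominal = -33.170. Worst-case = [-33.170 - 3.027, -33.170 + 2.606] = [-36.197, -30.564]. RSS = √0.932349 = 0.966.

nominal=-33.170 wc=[-36.197,-30.564] rss=0.966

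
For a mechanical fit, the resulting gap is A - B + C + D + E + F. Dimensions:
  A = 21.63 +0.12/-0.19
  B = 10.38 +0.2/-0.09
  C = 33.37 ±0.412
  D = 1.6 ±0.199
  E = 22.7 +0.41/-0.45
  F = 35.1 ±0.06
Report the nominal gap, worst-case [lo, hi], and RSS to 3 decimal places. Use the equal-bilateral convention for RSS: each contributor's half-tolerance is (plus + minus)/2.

nominal=104.020 wc=[102.509,105.311] rss=0.666

Stack each dimension's contribution:
  +A: nom +21.630 → Σnom=21.630; wc +0.120/-0.190 → slack +0.120/-0.190; half-tol=0.155, Σhalf²=0.024025
  -B: nom -10.380 → Σnom=11.250; wc +0.090/-0.200 → slack +0.210/-0.390; half-tol=0.145, Σhalf²=0.045050
  +C: nom +33.370 → Σnom=44.620; wc +0.412/-0.412 → slack +0.622/-0.802; half-tol=0.412, Σhalf²=0.214794
  +D: nom +1.600 → Σnom=46.220; wc +0.199/-0.199 → slack +0.821/-1.001; half-tol=0.199, Σhalf²=0.254395
  +E: nom +22.700 → Σnom=68.920; wc +0.410/-0.450 → slack +1.231/-1.451; half-tol=0.430, Σhalf²=0.439295
  +F: nom +35.100 → Σnom=104.020; wc +0.060/-0.060 → slack +1.291/-1.511; half-tol=0.060, Σhalf²=0.442895
Nominal = 104.020. Worst-case = [104.020 - 1.511, 104.020 + 1.291] = [102.509, 105.311]. RSS = √0.442895 = 0.666.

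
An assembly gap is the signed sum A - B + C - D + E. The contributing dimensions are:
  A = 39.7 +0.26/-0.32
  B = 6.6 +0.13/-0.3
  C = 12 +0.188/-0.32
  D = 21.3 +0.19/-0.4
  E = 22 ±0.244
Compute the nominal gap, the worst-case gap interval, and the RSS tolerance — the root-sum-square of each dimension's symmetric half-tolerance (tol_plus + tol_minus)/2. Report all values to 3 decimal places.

Stack each dimension's contribution:
  +A: nom +39.700 → Σnom=39.700; wc +0.260/-0.320 → slack +0.260/-0.320; half-tol=0.290, Σhalf²=0.084100
  -B: nom -6.600 → Σnom=33.100; wc +0.300/-0.130 → slack +0.560/-0.450; half-tol=0.215, Σhalf²=0.130325
  +C: nom +12.000 → Σnom=45.100; wc +0.188/-0.320 → slack +0.748/-0.770; half-tol=0.254, Σhalf²=0.194841
  -D: nom -21.300 → Σnom=23.800; wc +0.400/-0.190 → slack +1.148/-0.960; half-tol=0.295, Σhalf²=0.281866
  +E: nom +22.000 → Σnom=45.800; wc +0.244/-0.244 → slack +1.392/-1.204; half-tol=0.244, Σhalf²=0.341402
Nominal = 45.800. Worst-case = [45.800 - 1.204, 45.800 + 1.392] = [44.596, 47.192]. RSS = √0.341402 = 0.584.

nominal=45.800 wc=[44.596,47.192] rss=0.584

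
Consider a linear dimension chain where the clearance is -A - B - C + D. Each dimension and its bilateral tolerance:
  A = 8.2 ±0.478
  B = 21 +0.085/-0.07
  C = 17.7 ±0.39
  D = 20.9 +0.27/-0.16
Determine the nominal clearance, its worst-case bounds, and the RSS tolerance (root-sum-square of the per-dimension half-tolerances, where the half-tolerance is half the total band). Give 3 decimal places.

nominal=-26.000 wc=[-27.113,-24.792] rss=0.658

Stack each dimension's contribution:
  -A: nom -8.200 → Σnom=-8.200; wc +0.478/-0.478 → slack +0.478/-0.478; half-tol=0.478, Σhalf²=0.228484
  -B: nom -21.000 → Σnom=-29.200; wc +0.070/-0.085 → slack +0.548/-0.563; half-tol=0.078, Σhalf²=0.234490
  -C: nom -17.700 → Σnom=-46.900; wc +0.390/-0.390 → slack +0.938/-0.953; half-tol=0.390, Σhalf²=0.386590
  +D: nom +20.900 → Σnom=-26.000; wc +0.270/-0.160 → slack +1.208/-1.113; half-tol=0.215, Σhalf²=0.432815
Nominal = -26.000. Worst-case = [-26.000 - 1.113, -26.000 + 1.208] = [-27.113, -24.792]. RSS = √0.432815 = 0.658.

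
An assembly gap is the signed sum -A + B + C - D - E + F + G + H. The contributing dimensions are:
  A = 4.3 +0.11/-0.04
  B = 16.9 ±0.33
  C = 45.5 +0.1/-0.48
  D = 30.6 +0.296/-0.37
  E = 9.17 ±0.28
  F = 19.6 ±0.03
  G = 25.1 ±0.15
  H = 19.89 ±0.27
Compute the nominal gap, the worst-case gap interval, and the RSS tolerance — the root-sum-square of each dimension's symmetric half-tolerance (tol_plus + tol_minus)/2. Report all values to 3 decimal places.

nominal=82.920 wc=[80.974,84.490] rss=0.696

Stack each dimension's contribution:
  -A: nom -4.300 → Σnom=-4.300; wc +0.040/-0.110 → slack +0.040/-0.110; half-tol=0.075, Σhalf²=0.005625
  +B: nom +16.900 → Σnom=12.600; wc +0.330/-0.330 → slack +0.370/-0.440; half-tol=0.330, Σhalf²=0.114525
  +C: nom +45.500 → Σnom=58.100; wc +0.100/-0.480 → slack +0.470/-0.920; half-tol=0.290, Σhalf²=0.198625
  -D: nom -30.600 → Σnom=27.500; wc +0.370/-0.296 → slack +0.840/-1.216; half-tol=0.333, Σhalf²=0.309514
  -E: nom -9.170 → Σnom=18.330; wc +0.280/-0.280 → slack +1.120/-1.496; half-tol=0.280, Σhalf²=0.387914
  +F: nom +19.600 → Σnom=37.930; wc +0.030/-0.030 → slack +1.150/-1.526; half-tol=0.030, Σhalf²=0.388814
  +G: nom +25.100 → Σnom=63.030; wc +0.150/-0.150 → slack +1.300/-1.676; half-tol=0.150, Σhalf²=0.411314
  +H: nom +19.890 → Σnom=82.920; wc +0.270/-0.270 → slack +1.570/-1.946; half-tol=0.270, Σhalf²=0.484214
Nominal = 82.920. Worst-case = [82.920 - 1.946, 82.920 + 1.570] = [80.974, 84.490]. RSS = √0.484214 = 0.696.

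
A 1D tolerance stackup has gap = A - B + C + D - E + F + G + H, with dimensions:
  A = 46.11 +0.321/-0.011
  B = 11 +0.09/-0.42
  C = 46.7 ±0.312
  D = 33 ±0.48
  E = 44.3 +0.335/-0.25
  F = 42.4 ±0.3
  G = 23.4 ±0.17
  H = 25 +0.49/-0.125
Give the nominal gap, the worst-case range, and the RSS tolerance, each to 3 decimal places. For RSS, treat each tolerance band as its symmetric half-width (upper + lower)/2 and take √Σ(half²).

nominal=161.310 wc=[159.487,164.053] rss=0.848

Stack each dimension's contribution:
  +A: nom +46.110 → Σnom=46.110; wc +0.321/-0.011 → slack +0.321/-0.011; half-tol=0.166, Σhalf²=0.027556
  -B: nom -11.000 → Σnom=35.110; wc +0.420/-0.090 → slack +0.741/-0.101; half-tol=0.255, Σhalf²=0.092581
  +C: nom +46.700 → Σnom=81.810; wc +0.312/-0.312 → slack +1.053/-0.413; half-tol=0.312, Σhalf²=0.189925
  +D: nom +33.000 → Σnom=114.810; wc +0.480/-0.480 → slack +1.533/-0.893; half-tol=0.480, Σhalf²=0.420325
  -E: nom -44.300 → Σnom=70.510; wc +0.250/-0.335 → slack +1.783/-1.228; half-tol=0.292, Σhalf²=0.505881
  +F: nom +42.400 → Σnom=112.910; wc +0.300/-0.300 → slack +2.083/-1.528; half-tol=0.300, Σhalf²=0.595881
  +G: nom +23.400 → Σnom=136.310; wc +0.170/-0.170 → slack +2.253/-1.698; half-tol=0.170, Σhalf²=0.624781
  +H: nom +25.000 → Σnom=161.310; wc +0.490/-0.125 → slack +2.743/-1.823; half-tol=0.307, Σhalf²=0.719337
Nominal = 161.310. Worst-case = [161.310 - 1.823, 161.310 + 2.743] = [159.487, 164.053]. RSS = √0.719337 = 0.848.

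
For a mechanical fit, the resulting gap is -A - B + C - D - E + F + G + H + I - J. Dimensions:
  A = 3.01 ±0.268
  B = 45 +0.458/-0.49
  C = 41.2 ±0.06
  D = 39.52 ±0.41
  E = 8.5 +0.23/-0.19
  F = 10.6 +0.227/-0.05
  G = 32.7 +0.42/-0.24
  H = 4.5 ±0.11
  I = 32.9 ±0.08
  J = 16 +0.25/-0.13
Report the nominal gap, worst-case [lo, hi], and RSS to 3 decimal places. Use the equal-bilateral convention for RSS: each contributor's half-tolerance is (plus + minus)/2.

nominal=9.870 wc=[7.714,12.255] rss=0.834

Stack each dimension's contribution:
  -A: nom -3.010 → Σnom=-3.010; wc +0.268/-0.268 → slack +0.268/-0.268; half-tol=0.268, Σhalf²=0.071824
  -B: nom -45.000 → Σnom=-48.010; wc +0.490/-0.458 → slack +0.758/-0.726; half-tol=0.474, Σhalf²=0.296500
  +C: nom +41.200 → Σnom=-6.810; wc +0.060/-0.060 → slack +0.818/-0.786; half-tol=0.060, Σhalf²=0.300100
  -D: nom -39.520 → Σnom=-46.330; wc +0.410/-0.410 → slack +1.228/-1.196; half-tol=0.410, Σhalf²=0.468200
  -E: nom -8.500 → Σnom=-54.830; wc +0.190/-0.230 → slack +1.418/-1.426; half-tol=0.210, Σhalf²=0.512300
  +F: nom +10.600 → Σnom=-44.230; wc +0.227/-0.050 → slack +1.645/-1.476; half-tol=0.139, Σhalf²=0.531482
  +G: nom +32.700 → Σnom=-11.530; wc +0.420/-0.240 → slack +2.065/-1.716; half-tol=0.330, Σhalf²=0.640382
  +H: nom +4.500 → Σnom=-7.030; wc +0.110/-0.110 → slack +2.175/-1.826; half-tol=0.110, Σhalf²=0.652482
  +I: nom +32.900 → Σnom=25.870; wc +0.080/-0.080 → slack +2.255/-1.906; half-tol=0.080, Σhalf²=0.658882
  -J: nom -16.000 → Σnom=9.870; wc +0.130/-0.250 → slack +2.385/-2.156; half-tol=0.190, Σhalf²=0.694982
Nominal = 9.870. Worst-case = [9.870 - 2.156, 9.870 + 2.385] = [7.714, 12.255]. RSS = √0.694982 = 0.834.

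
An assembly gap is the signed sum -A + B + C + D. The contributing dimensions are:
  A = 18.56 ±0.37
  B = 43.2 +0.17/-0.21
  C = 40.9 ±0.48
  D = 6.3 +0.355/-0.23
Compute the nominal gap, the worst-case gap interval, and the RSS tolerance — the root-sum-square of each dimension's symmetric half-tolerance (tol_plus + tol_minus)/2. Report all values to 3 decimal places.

Stack each dimension's contribution:
  -A: nom -18.560 → Σnom=-18.560; wc +0.370/-0.370 → slack +0.370/-0.370; half-tol=0.370, Σhalf²=0.136900
  +B: nom +43.200 → Σnom=24.640; wc +0.170/-0.210 → slack +0.540/-0.580; half-tol=0.190, Σhalf²=0.173000
  +C: nom +40.900 → Σnom=65.540; wc +0.480/-0.480 → slack +1.020/-1.060; half-tol=0.480, Σhalf²=0.403400
  +D: nom +6.300 → Σnom=71.840; wc +0.355/-0.230 → slack +1.375/-1.290; half-tol=0.292, Σhalf²=0.488956
Nominal = 71.840. Worst-case = [71.840 - 1.290, 71.840 + 1.375] = [70.550, 73.215]. RSS = √0.488956 = 0.699.

nominal=71.840 wc=[70.550,73.215] rss=0.699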